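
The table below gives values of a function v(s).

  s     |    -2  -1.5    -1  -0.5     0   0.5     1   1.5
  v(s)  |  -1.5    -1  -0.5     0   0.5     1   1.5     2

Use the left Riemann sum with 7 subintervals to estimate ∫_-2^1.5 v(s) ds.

0

Δs = 0.5.
Sum = 0.5·[(-1.5) + (-1) + (-0.5) + 0 + 0.5 + 1 + 1.5] = 0.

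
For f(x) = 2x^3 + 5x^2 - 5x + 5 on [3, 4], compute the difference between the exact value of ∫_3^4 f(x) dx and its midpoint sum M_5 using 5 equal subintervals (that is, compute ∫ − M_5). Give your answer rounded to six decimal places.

0.086667

Exact integral: ∫_3^4 f(x) dx ≈ 136.66666667.
M_5 = 136.58.
Error ≈ 136.66666667 − 136.58 ≈ 0.086667.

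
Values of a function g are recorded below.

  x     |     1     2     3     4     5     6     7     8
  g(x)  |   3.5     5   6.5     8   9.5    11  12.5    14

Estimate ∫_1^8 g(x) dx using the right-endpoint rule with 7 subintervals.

66.5

Δx = 1.
Sum = 1·[5 + 6.5 + 8 + 9.5 + 11 + 12.5 + 14] = 66.5.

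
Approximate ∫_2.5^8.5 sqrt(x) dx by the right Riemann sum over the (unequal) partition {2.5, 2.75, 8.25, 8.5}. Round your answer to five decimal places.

Subinterval widths: 0.25, 5.5, 0.25.
Right endpoints: 2.75, 8.25, 8.5.
f(2.75) ≈ 1.65831, f(8.25) ≈ 2.87228, f(8.5) ≈ 2.91548.
Sum = Σ Δx_i · f(x_i).
Sum ≈ 16.94099.

16.94099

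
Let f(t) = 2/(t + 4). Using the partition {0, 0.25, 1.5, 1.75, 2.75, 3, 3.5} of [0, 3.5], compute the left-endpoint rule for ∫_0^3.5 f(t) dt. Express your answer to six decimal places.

Subinterval widths: 0.25, 1.25, 0.25, 1, 0.25, 0.5.
Left endpoints: 0, 0.25, 1.5, 1.75, 2.75, 3.
f(0) = 0.5, f(0.25) = 8/17, f(1.5) = 4/11, f(1.75) = 8/23, f(2.75) = 8/27, f(3) = 2/7.
Sum = Σ Δt_i · f(t_i).
Sum ≈ 1.368902.

1.368902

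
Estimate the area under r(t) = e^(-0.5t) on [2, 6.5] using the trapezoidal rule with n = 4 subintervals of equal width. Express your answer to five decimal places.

Δt = (6.5 − 2)/4 = 1.125.
r(2) ≈ 0.36788, r(3.125) ≈ 0.20961, r(4.25) ≈ 0.11943, r(5.375) ≈ 0.06805, r(6.5) ≈ 0.03877.
T_4 = (Δt/2)·[r(t_0) + 2r(t_1) + 2r(t_2) + 2r(t_3) + r(t_4)].
Sum ≈ 0.67547.

0.67547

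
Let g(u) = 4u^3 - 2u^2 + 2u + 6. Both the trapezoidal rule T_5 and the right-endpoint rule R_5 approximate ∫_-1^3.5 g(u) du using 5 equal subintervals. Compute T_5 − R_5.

-72.9

T_5 = 165.96.
R_5 = 238.86.
T_5 − R_5 = -72.9.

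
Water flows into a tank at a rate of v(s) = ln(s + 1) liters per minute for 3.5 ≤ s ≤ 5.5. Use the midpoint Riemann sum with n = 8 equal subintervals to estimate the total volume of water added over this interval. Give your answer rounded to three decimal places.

Δs = (5.5 − 3.5)/8 = 0.25.
Midpoints: 3.625, 3.875, 4.125, 4.375, 4.625, 4.875, 5.125, 5.375.
v(3.625) ≈ 1.531, v(3.875) ≈ 1.584, v(4.125) ≈ 1.634, v(4.375) ≈ 1.682, v(4.625) ≈ 1.727, v(4.875) ≈ 1.771, v(5.125) ≈ 1.812, v(5.375) ≈ 1.852.
Sum = Δs · [v(3.625) + v(3.875) + v(4.125) + ...].
Sum ≈ 3.399.

3.399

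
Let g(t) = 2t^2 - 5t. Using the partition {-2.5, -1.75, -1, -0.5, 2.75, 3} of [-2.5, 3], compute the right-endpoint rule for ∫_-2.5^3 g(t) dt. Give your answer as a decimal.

23.125

Subinterval widths: 0.75, 0.75, 0.5, 3.25, 0.25.
Right endpoints: -1.75, -1, -0.5, 2.75, 3.
g(-1.75) = 14.875, g(-1) = 7, g(-0.5) = 3, g(2.75) = 1.375, g(3) = 3.
Sum = Σ Δt_i · g(t_i).
Sum = 23.125.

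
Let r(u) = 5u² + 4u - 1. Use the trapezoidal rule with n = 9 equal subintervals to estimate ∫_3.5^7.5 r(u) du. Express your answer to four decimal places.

Δu = (7.5 − 3.5)/9 = 4/9.
r(3.5) = 74.25, r(71/18) = 29993/324, r(79/18) = 36569/324, r(29/6) = 4865/36, r(95/18) = 51641/324, r(103/18) = 60137/324, r(37/6) = 7697/36, r(119/18) = 79049/324, r(127/18) = 89465/324, r(7.5) = 310.25.
T_9 = (Δu/2)·[r(u_0) + 2r(u_1) + ... + 2r(u_{8}) + r(u_9)].
Sum ≈ 716.3251.

716.3251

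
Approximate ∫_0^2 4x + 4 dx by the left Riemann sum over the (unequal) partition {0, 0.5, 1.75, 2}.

Subinterval widths: 0.5, 1.25, 0.25.
Left endpoints: 0, 0.5, 1.75.
f(0) = 4, f(0.5) = 6, f(1.75) = 11.
Sum = Σ Δx_i · f(x_i).
Sum = 12.25.

12.25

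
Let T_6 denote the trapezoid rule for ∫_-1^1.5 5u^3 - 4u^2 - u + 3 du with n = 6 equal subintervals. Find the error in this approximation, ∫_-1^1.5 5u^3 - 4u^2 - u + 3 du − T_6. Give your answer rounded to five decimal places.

Exact integral: ∫_-1^1.5 f(u) du ≈ 6.1197917.
T_6 ≈ 6.1017072.
Error ≈ 6.1197917 − 6.1017072 ≈ 0.01808.

0.01808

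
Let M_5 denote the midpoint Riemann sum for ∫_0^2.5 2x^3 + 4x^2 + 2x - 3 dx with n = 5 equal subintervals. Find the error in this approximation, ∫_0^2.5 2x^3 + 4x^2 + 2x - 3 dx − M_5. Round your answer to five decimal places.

0.59896

Exact integral: ∫_0^2.5 f(x) dx ≈ 39.1145833.
M_5 = 38.515625.
Error ≈ 39.1145833 − 38.515625 ≈ 0.59896.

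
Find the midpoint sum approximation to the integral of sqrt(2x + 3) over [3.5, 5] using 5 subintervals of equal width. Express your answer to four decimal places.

Δx = (5 − 3.5)/5 = 0.3.
Midpoints: 3.65, 3.95, 4.25, 4.55, 4.85.
f(3.65) ≈ 3.2094, f(3.95) ≈ 3.3015, f(4.25) ≈ 3.3912, f(4.55) ≈ 3.4785, f(4.85) ≈ 3.5637.
Sum = Δx · [f(3.65) + f(3.95) + f(4.25) + f(4.55) + f(4.85)].
Sum ≈ 5.0833.

5.0833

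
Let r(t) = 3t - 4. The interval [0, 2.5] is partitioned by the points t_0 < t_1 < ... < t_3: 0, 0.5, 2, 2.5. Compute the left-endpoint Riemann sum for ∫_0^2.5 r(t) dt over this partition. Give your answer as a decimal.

Subinterval widths: 0.5, 1.5, 0.5.
Left endpoints: 0, 0.5, 2.
r(0) = -4, r(0.5) = -2.5, r(2) = 2.
Sum = Σ Δt_i · r(t_i).
Sum = -4.75.

-4.75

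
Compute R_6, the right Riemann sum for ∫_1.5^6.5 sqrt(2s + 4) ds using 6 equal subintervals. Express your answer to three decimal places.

Δs = (6.5 − 1.5)/6 = 5/6.
Right endpoints: 7/3, 19/6, 4, 29/6, 17/3, 6.5.
f(7/3) ≈ 2.944, f(19/6) ≈ 3.215, f(4) ≈ 3.464, f(29/6) ≈ 3.697, f(17/3) ≈ 3.916, f(6.5) ≈ 4.123.
Sum = Δs · [f(7/3) + f(19/6) + f(4) + ...].
Sum ≈ 17.799.

17.799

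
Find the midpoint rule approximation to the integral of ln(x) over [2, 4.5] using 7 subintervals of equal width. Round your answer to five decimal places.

Δx = (4.5 − 2)/7 = 5/14.
Midpoints: 61/28, 71/28, 81/28, 3.25, 101/28, 111/28, 121/28.
f(61/28) ≈ 0.77867, f(71/28) ≈ 0.93048, f(81/28) ≈ 1.06224, f(3.25) ≈ 1.17865, f(101/28) ≈ 1.28292, f(111/28) ≈ 1.37733, f(121/28) ≈ 1.46359.
Sum = Δx · [f(61/28) + f(71/28) + f(81/28) + ...].
Sum ≈ 2.88353.

2.88353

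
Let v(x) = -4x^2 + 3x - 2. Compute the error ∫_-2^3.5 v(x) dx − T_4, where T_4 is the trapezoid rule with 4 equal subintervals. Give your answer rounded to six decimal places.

Exact integral: ∫_-2^3.5 v(x) dx ≈ -66.45833333.
T_4 = -73.390625.
Error ≈ -66.45833333 − (-73.390625) ≈ 6.932292.

6.932292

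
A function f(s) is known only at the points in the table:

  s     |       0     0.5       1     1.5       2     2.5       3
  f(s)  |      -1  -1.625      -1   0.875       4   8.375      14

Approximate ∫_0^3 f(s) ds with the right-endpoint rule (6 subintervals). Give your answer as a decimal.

12.3125

Δs = 0.5.
Sum = 0.5·[(-1.625) + (-1) + 0.875 + 4 + 8.375 + 14] = 12.3125.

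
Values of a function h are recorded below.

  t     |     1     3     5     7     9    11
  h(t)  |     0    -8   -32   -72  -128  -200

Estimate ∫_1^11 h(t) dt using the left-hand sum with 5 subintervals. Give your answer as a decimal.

-480

Δt = 2.
Sum = 2·[0 + (-8) + (-32) + (-72) + (-128)] = -480.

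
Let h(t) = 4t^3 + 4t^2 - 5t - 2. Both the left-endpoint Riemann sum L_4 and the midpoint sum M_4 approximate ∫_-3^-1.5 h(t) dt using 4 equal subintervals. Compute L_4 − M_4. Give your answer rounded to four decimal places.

-12.4629

L_4 = -42.62109375.
M_4 ≈ -30.158203.
L_4 − M_4 ≈ -12.4629.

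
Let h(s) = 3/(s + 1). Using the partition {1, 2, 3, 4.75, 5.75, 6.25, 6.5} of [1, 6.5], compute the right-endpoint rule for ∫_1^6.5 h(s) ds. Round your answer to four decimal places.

3.4144

Subinterval widths: 1, 1, 1.75, 1, 0.5, 0.25.
Right endpoints: 2, 3, 4.75, 5.75, 6.25, 6.5.
h(2) = 1, h(3) = 0.75, h(4.75) = 12/23, h(5.75) = 4/9, h(6.25) = 12/29, h(6.5) = 0.4.
Sum = Σ Δs_i · h(s_i).
Sum ≈ 3.4144.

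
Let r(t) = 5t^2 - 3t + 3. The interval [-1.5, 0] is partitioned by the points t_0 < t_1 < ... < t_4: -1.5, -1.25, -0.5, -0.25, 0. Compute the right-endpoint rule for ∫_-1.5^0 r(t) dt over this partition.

9.71875

Subinterval widths: 0.25, 0.75, 0.25, 0.25.
Right endpoints: -1.25, -0.5, -0.25, 0.
r(-1.25) = 14.5625, r(-0.5) = 5.75, r(-0.25) = 4.0625, r(0) = 3.
Sum = Σ Δt_i · r(t_i).
Sum = 9.71875.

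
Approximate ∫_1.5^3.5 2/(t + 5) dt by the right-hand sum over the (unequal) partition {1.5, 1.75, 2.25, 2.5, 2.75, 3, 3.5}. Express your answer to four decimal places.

Subinterval widths: 0.25, 0.5, 0.25, 0.25, 0.25, 0.5.
Right endpoints: 1.75, 2.25, 2.5, 2.75, 3, 3.5.
f(1.75) = 8/27, f(2.25) = 8/29, f(2.5) = 4/15, f(2.75) = 8/31, f(3) = 0.25, f(3.5) = 4/17.
Sum = Σ Δt_i · f(t_i).
Sum ≈ 0.5233.

0.5233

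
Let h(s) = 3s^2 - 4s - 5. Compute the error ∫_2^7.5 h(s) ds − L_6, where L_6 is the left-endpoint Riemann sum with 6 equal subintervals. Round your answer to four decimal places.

Exact integral: ∫_2^7.5 h(s) ds = 281.875.
L_6 ≈ 222.425347.
Error ≈ 281.875 − 222.425347 ≈ 59.4497.

59.4497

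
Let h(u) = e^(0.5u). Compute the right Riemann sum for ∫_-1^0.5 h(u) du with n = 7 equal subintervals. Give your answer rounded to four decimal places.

Δu = (0.5 − (-1))/7 = 3/14.
Right endpoints: -11/14, -4/7, -5/14, -1/7, 1/14, 2/7, 0.5.
h(-11/14) ≈ 0.6751, h(-4/7) ≈ 0.7515, h(-5/14) ≈ 0.8365, h(-1/7) ≈ 0.9311, h(1/14) ≈ 1.0364, h(2/7) ≈ 1.1536, h(0.5) ≈ 1.2840.
Sum = Δu · [h(-11/14) + h(-4/7) + h(-5/14) + ...].
Sum ≈ 1.4289.

1.4289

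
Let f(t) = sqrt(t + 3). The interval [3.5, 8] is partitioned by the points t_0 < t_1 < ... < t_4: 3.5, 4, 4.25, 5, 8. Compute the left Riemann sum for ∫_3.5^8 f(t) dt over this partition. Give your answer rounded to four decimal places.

12.4409

Subinterval widths: 0.5, 0.25, 0.75, 3.
Left endpoints: 3.5, 4, 4.25, 5.
f(3.5) ≈ 2.5495, f(4) ≈ 2.6458, f(4.25) ≈ 2.6926, f(5) ≈ 2.8284.
Sum = Σ Δt_i · f(t_i).
Sum ≈ 12.4409.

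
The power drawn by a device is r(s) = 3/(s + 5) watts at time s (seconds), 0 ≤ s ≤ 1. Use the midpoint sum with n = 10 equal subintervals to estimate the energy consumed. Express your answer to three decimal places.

0.547

Δs = (1 − 0)/10 = 0.1.
Midpoints: 0.05, 0.15, 0.25, 0.35, 0.45, 0.55, 0.65, 0.75, 0.85, 0.95.
r(0.05) = 60/101, r(0.15) = 60/103, r(0.25) = 4/7, r(0.35) = 60/107, r(0.45) = 60/109, r(0.55) = 20/37, r(0.65) = 60/113, r(0.75) = 12/23, r(0.85) = 20/39, r(0.95) = 60/119.
Sum = Δs · [r(0.05) + r(0.15) + r(0.25) + ...].
Sum ≈ 0.547.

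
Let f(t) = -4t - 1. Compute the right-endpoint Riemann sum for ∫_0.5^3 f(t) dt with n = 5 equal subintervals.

Δt = (3 − 0.5)/5 = 0.5.
Right endpoints: 1, 1.5, 2, 2.5, 3.
f(1) = -5, f(1.5) = -7, f(2) = -9, f(2.5) = -11, f(3) = -13.
Sum = Δt · [f(1) + f(1.5) + f(2) + f(2.5) + f(3)].
Sum = -22.5.

-22.5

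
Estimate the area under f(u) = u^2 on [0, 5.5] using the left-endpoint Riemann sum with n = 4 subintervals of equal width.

36.39453125

Δu = (5.5 − 0)/4 = 1.375.
Left endpoints: 0, 1.375, 2.75, 4.125.
f(0) = 0, f(1.375) = 1.890625, f(2.75) = 7.5625, f(4.125) = 17.015625.
Sum = Δu · [f(0) + f(1.375) + f(2.75) + f(4.125)].
Sum = 36.39453125.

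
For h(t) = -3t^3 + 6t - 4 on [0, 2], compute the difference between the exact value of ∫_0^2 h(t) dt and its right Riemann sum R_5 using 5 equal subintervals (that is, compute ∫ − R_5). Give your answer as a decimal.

2.88

Exact integral: ∫_0^2 h(t) dt = -8.
R_5 = -10.88.
Error = -8 − (-10.88) = 2.88.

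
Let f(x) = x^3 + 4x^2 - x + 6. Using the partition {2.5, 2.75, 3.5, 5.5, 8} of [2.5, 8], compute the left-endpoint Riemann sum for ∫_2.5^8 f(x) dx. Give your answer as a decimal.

Subinterval widths: 0.25, 0.75, 2, 2.5.
Left endpoints: 2.5, 2.75, 3.5, 5.5.
f(2.5) = 44.125, f(2.75) = 54.296875, f(3.5) = 94.375, f(5.5) = 287.875.
Sum = Σ Δx_i · f(x_i).
Sum = 960.19140625.

960.19140625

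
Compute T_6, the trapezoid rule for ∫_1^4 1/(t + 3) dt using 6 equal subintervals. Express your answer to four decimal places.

0.5605

Δt = (4 − 1)/6 = 0.5.
f(1) = 0.25, f(1.5) = 2/9, f(2) = 0.2, f(2.5) = 2/11, f(3) = 1/6, f(3.5) = 2/13, f(4) = 1/7.
T_6 = (Δt/2)·[f(t_0) + 2f(t_1) + ... + 2f(t_{5}) + f(t_6)].
Sum ≈ 0.5605.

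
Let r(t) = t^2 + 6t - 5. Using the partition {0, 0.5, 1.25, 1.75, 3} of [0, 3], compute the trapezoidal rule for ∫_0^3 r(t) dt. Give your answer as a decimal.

21.4375

Subinterval widths: 0.5, 0.75, 0.5, 1.25.
r(0) = -5, r(0.5) = -1.75, r(1.25) = 4.0625, r(1.75) = 8.5625, r(3) = 22.
On each subinterval the trapezoid contributes (Δt_i/2)·[r(t_{i-1}) + r(t_i)].
Sum = 21.4375.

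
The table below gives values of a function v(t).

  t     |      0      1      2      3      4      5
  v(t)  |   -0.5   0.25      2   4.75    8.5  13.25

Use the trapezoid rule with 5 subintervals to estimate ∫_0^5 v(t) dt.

21.875

Δt = 1.
T_5 = (1/2)·[(-0.5) + 2·0.25 + 2·2 + 2·4.75 + 2·8.5 + 13.25] = 21.875.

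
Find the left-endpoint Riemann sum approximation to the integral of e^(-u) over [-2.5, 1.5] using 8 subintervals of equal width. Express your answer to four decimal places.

Δu = (1.5 − (-2.5))/8 = 0.5.
Left endpoints: -2.5, -2, -1.5, -1, -0.5, 0, 0.5, 1.
f(-2.5) ≈ 12.1825, f(-2) ≈ 7.3891, f(-1.5) ≈ 4.4817, f(-1) ≈ 2.7183, f(-0.5) ≈ 1.6487, f(0) ≈ 1.0000, f(0.5) ≈ 0.6065, f(1) ≈ 0.3679.
Sum = Δu · [f(-2.5) + f(-2) + f(-1.5) + ...].
Sum ≈ 15.1973.

15.1973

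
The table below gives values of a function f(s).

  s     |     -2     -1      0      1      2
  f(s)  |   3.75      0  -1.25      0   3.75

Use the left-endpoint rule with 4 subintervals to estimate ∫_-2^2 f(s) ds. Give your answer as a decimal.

Δs = 1.
Sum = 1·[3.75 + 0 + (-1.25) + 0] = 2.5.

2.5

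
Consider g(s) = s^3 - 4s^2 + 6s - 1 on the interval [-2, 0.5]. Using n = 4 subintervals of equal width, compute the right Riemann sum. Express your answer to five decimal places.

-17.67090

Δs = (0.5 − (-2))/4 = 0.625.
Right endpoints: -1.375, -0.75, -0.125, 0.5.
g(-1.375) = -9939/512, g(-0.75) = -8.171875, g(-0.125) = -929/512, g(0.5) = 1.125.
Sum = Δs · [g(-1.375) + g(-0.75) + g(-0.125) + g(0.5)].
Sum ≈ -17.67090.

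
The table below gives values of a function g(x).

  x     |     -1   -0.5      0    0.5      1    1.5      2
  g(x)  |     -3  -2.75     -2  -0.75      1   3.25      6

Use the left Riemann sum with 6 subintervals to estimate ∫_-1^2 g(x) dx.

Δx = 0.5.
Sum = 0.5·[(-3) + (-2.75) + (-2) + (-0.75) + 1 + 3.25] = -2.125.

-2.125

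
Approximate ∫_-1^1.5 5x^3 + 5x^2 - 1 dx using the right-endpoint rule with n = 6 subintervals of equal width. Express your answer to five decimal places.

16.36212

Δx = (1.5 − (-1))/6 = 5/12.
Right endpoints: -7/12, -1/6, 0.25, 2/3, 13/12, 1.5.
f(-7/12) = -503/1728, f(-1/6) = -191/216, f(0.25) = -0.609375, f(2/3) = 73/27, f(13/12) = 19397/1728, f(1.5) = 27.125.
Sum = Δx · [f(-7/12) + f(-1/6) + f(0.25) + ...].
Sum ≈ 16.36212.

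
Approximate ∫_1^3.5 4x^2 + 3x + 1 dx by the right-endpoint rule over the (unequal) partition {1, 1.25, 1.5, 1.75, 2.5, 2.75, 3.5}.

Subinterval widths: 0.25, 0.25, 0.25, 0.75, 0.25, 0.75.
Right endpoints: 1.25, 1.5, 1.75, 2.5, 2.75, 3.5.
f(1.25) = 11, f(1.5) = 14.5, f(1.75) = 18.5, f(2.5) = 33.5, f(2.75) = 39.5, f(3.5) = 60.5.
Sum = Σ Δx_i · f(x_i).
Sum = 91.375.

91.375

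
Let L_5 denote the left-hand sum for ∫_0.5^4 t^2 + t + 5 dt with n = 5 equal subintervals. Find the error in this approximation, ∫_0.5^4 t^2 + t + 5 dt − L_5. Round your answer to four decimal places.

Exact integral: ∫_0.5^4 f(t) dt ≈ 46.666667.
L_5 = 40.215.
Error ≈ 46.666667 − 40.215 ≈ 6.4517.

6.4517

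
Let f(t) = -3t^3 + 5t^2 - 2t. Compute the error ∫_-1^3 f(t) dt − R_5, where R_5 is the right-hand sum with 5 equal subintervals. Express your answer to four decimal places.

22.5067

Exact integral: ∫_-1^3 f(t) dt ≈ -21.333333.
R_5 = -43.84.
Error ≈ -21.333333 − (-43.84) ≈ 22.5067.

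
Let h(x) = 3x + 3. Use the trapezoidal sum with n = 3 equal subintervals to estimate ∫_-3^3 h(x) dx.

18

Δx = (3 − (-3))/3 = 2.
h(-3) = -6, h(-1) = 0, h(1) = 6, h(3) = 12.
T_3 = (Δx/2)·[h(x_0) + 2h(x_1) + 2h(x_2) + h(x_3)].
Sum = 18.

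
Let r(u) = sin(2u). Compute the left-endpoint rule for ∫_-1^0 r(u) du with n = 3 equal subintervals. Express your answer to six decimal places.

-0.833202

Δu = (0 − (-1))/3 = 1/3.
Left endpoints: -1, -2/3, -1/3.
r(-1) ≈ -0.909297, r(-2/3) ≈ -0.971938, r(-1/3) ≈ -0.618370.
Sum = Δu · [r(-1) + r(-2/3) + r(-1/3)].
Sum ≈ -0.833202.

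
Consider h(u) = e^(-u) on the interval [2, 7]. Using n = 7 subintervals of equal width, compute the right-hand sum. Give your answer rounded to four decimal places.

Δu = (7 − 2)/7 = 5/7.
Right endpoints: 19/7, 24/7, 29/7, 34/7, 39/7, 44/7, 7.
h(19/7) ≈ 0.0663, h(24/7) ≈ 0.0324, h(29/7) ≈ 0.0159, h(34/7) ≈ 0.0078, h(39/7) ≈ 0.0038, h(44/7) ≈ 0.0019, h(7) ≈ 0.0009.
Sum = Δu · [h(19/7) + h(24/7) + h(29/7) + ...].
Sum ≈ 0.0921.

0.0921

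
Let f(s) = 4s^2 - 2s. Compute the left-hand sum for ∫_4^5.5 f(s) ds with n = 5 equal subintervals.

Δs = (5.5 − 4)/5 = 0.3.
Left endpoints: 4, 4.3, 4.6, 4.9, 5.2.
f(4) = 56, f(4.3) = 65.36, f(4.6) = 75.44, f(4.9) = 86.24, f(5.2) = 97.76.
Sum = Δs · [f(4) + f(4.3) + f(4.6) + f(4.9) + f(5.2)].
Sum = 114.24.

114.24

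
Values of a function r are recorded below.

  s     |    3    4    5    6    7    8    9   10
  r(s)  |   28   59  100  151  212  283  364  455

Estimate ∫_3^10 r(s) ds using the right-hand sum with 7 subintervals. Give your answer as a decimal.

Δs = 1.
Sum = 1·[59 + 100 + 151 + 212 + 283 + 364 + 455] = 1624.

1624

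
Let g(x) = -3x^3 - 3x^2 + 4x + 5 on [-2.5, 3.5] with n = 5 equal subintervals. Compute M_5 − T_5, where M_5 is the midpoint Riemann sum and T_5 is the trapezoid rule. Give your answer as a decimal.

16.2

M_5 = -94.35.
T_5 = -110.55.
M_5 − T_5 = 16.2.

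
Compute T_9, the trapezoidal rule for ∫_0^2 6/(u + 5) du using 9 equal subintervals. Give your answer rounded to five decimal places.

2.01932

Δu = (2 − 0)/9 = 2/9.
f(0) = 1.2, f(2/9) = 54/47, f(4/9) = 54/49, f(2/3) = 18/17, f(8/9) = 54/53, f(10/9) = 54/55, f(4/3) = 18/19, f(14/9) = 54/59, f(16/9) = 54/61, f(2) = 6/7.
T_9 = (Δu/2)·[f(u_0) + 2f(u_1) + ... + 2f(u_{8}) + f(u_9)].
Sum ≈ 2.01932.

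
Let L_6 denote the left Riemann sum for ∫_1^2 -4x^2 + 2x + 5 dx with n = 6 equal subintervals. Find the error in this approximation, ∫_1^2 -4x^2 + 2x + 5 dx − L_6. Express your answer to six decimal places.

Exact integral: ∫_1^2 f(x) dx ≈ -1.33333333.
L_6 ≈ -0.51851852.
Error ≈ -1.33333333 − (-0.51851852) ≈ -0.814815.

-0.814815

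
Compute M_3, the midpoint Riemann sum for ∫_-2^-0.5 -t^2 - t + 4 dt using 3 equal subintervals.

Δt = (-0.5 − (-2))/3 = 0.5.
Midpoints: -1.75, -1.25, -0.75.
f(-1.75) = 2.6875, f(-1.25) = 3.6875, f(-0.75) = 4.1875.
Sum = Δt · [f(-1.75) + f(-1.25) + f(-0.75)].
Sum = 5.28125.

5.28125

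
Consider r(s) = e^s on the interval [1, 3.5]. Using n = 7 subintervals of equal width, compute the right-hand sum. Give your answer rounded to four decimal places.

36.1477

Δs = (3.5 − 1)/7 = 5/14.
Right endpoints: 19/14, 12/7, 29/14, 17/7, 39/14, 22/7, 3.5.
r(19/14) ≈ 3.8851, r(12/7) ≈ 5.5527, r(29/14) ≈ 7.9362, r(17/7) ≈ 11.3427, r(39/14) ≈ 16.2114, r(22/7) ≈ 23.1700, r(3.5) ≈ 33.1155.
Sum = Δs · [r(19/14) + r(12/7) + r(29/14) + ...].
Sum ≈ 36.1477.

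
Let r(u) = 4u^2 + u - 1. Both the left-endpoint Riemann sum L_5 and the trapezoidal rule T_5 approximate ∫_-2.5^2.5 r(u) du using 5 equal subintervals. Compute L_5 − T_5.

L_5 = 37.5.
T_5 = 40.
L_5 − T_5 = -2.5.

-2.5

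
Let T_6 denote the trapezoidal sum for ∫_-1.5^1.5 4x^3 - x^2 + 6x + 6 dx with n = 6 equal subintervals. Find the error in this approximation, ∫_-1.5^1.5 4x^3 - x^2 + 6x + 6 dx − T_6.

0.125

Exact integral: ∫_-1.5^1.5 f(x) dx = 15.75.
T_6 = 15.625.
Error = 15.75 − 15.625 = 0.125.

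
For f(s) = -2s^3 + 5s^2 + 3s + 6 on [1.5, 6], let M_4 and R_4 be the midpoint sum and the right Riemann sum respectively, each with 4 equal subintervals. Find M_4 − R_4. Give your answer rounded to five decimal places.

M_4 ≈ -205.1630859.
R_4 ≈ -366.7675781.
M_4 − R_4 ≈ 161.60449.

161.60449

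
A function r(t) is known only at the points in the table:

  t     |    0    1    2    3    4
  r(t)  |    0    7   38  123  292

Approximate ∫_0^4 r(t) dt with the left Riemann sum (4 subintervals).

168

Δt = 1.
Sum = 1·[0 + 7 + 38 + 123] = 168.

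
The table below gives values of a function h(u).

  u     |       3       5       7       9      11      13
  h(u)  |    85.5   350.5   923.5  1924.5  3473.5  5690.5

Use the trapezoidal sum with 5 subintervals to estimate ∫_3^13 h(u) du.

19120

Δu = 2.
T_5 = (2/2)·[85.5 + 2·350.5 + 2·923.5 + 2·1924.5 + 2·3473.5 + 5690.5] = 19120.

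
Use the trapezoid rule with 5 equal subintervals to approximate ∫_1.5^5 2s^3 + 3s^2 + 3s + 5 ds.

489.65

Δs = (5 − 1.5)/5 = 0.7.
f(1.5) = 23, f(2.2) = 47.416, f(2.9) = 87.708, f(3.6) = 147.992, f(4.3) = 232.384, f(5) = 345.
T_5 = (Δs/2)·[f(s_0) + 2f(s_1) + ... + 2f(s_{4}) + f(s_5)].
Sum = 489.65.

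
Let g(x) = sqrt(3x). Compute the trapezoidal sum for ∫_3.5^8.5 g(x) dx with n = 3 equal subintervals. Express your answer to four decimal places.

Δx = (8.5 − 3.5)/3 = 5/3.
g(3.5) ≈ 3.2404, g(31/6) ≈ 3.9370, g(41/6) ≈ 4.5277, g(8.5) ≈ 5.0498.
T_3 = (Δx/2)·[g(x_0) + 2g(x_1) + 2g(x_2) + g(x_3)].
Sum ≈ 21.0163.

21.0163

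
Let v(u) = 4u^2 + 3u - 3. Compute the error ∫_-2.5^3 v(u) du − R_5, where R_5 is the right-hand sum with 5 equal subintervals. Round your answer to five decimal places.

-19.56167

Exact integral: ∫_-2.5^3 v(u) du ≈ 44.4583333.
R_5 = 64.02.
Error ≈ 44.4583333 − 64.02 ≈ -19.56167.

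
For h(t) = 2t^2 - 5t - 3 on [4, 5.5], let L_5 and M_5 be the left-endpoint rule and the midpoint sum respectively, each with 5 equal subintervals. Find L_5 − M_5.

-3.0825

L_5 = 25.02.
M_5 = 28.1025.
L_5 − M_5 = -3.0825.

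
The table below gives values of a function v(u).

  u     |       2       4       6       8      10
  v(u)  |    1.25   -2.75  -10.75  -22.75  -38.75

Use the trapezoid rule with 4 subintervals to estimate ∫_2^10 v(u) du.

-110

Δu = 2.
T_4 = (2/2)·[1.25 + 2·(-2.75) + 2·(-10.75) + 2·(-22.75) + (-38.75)] = -110.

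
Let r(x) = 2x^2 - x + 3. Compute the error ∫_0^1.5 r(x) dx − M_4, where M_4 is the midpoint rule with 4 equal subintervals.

0.03515625

Exact integral: ∫_0^1.5 r(x) dx = 5.625.
M_4 = 5.58984375.
Error = 5.625 − 5.58984375 = 0.03515625.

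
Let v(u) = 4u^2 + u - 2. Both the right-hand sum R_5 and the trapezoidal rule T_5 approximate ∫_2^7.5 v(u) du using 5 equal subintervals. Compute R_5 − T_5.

R_5 = 689.37.
T_5 = 571.395.
R_5 − T_5 = 117.975.

117.975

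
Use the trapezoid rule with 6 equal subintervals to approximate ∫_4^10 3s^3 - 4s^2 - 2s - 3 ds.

6017

Δs = (10 − 4)/6 = 1.
f(4) = 117, f(5) = 262, f(6) = 489, f(7) = 816, f(8) = 1261, f(9) = 1842, f(10) = 2577.
T_6 = (Δs/2)·[f(s_0) + 2f(s_1) + ... + 2f(s_{5}) + f(s_6)].
Sum = 6017.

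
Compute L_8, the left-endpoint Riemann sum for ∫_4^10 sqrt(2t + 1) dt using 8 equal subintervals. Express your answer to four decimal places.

22.4792

Δt = (10 − 4)/8 = 0.75.
Left endpoints: 4, 4.75, 5.5, 6.25, 7, 7.75, 8.5, 9.25.
f(4) ≈ 3.0000, f(4.75) ≈ 3.2404, f(5.5) ≈ 3.4641, f(6.25) ≈ 3.6742, f(7) ≈ 3.8730, f(7.75) ≈ 4.0620, f(8.5) ≈ 4.2426, f(9.25) ≈ 4.4159.
Sum = Δt · [f(4) + f(4.75) + f(5.5) + ...].
Sum ≈ 22.4792.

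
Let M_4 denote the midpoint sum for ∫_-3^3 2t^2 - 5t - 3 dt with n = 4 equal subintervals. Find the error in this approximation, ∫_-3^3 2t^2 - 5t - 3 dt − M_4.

2.25

Exact integral: ∫_-3^3 f(t) dt = 18.
M_4 = 15.75.
Error = 18 − 15.75 = 2.25.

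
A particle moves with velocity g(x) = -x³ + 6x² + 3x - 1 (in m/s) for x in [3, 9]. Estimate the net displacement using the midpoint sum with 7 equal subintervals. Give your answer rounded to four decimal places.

-109.5918

Δx = (9 − 3)/7 = 6/7.
Midpoints: 24/7, 30/7, 36/7, 6, 48/7, 54/7, 60/7.
g(24/7) = 13553/343, g(30/7) = 14867/343, g(36/7) = 12725/343, g(6) = 17, g(48/7) = -7111/343, g(54/7) = -27397/343, g(60/7) = -56323/343.
Sum = Δx · [g(24/7) + g(30/7) + g(36/7) + ...].
Sum ≈ -109.5918.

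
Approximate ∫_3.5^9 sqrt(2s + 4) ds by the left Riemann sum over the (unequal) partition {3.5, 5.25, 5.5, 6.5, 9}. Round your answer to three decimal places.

Subinterval widths: 1.75, 0.25, 1, 2.5.
Left endpoints: 3.5, 5.25, 5.5, 6.5.
f(3.5) ≈ 3.317, f(5.25) ≈ 3.808, f(5.5) ≈ 3.873, f(6.5) ≈ 4.123.
Sum = Σ Δs_i · f(s_i).
Sum ≈ 20.937.

20.937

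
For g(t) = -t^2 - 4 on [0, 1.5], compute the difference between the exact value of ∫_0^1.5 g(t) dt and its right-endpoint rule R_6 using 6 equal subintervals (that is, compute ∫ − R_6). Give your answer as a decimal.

0.296875

Exact integral: ∫_0^1.5 g(t) dt = -7.125.
R_6 = -7.421875.
Error = -7.125 − (-7.421875) = 0.296875.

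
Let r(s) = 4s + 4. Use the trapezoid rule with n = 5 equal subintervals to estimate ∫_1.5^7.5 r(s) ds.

132

Δs = (7.5 − 1.5)/5 = 1.2.
r(1.5) = 10, r(2.7) = 14.8, r(3.9) = 19.6, r(5.1) = 24.4, r(6.3) = 29.2, r(7.5) = 34.
T_5 = (Δs/2)·[r(s_0) + 2r(s_1) + ... + 2r(s_{4}) + r(s_5)].
Sum = 132.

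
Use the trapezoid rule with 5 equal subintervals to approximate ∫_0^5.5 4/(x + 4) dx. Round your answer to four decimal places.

3.4806

Δx = (5.5 − 0)/5 = 1.1.
f(0) = 1, f(1.1) = 40/51, f(2.2) = 20/31, f(3.3) = 40/73, f(4.4) = 10/21, f(5.5) = 8/19.
T_5 = (Δx/2)·[f(x_0) + 2f(x_1) + ... + 2f(x_{4}) + f(x_5)].
Sum ≈ 3.4806.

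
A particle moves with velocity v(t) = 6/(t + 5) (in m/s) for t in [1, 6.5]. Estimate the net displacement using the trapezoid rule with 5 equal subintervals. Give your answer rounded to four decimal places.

3.9157

Δt = (6.5 − 1)/5 = 1.1.
v(1) = 1, v(2.1) = 60/71, v(3.2) = 30/41, v(4.3) = 20/31, v(5.4) = 15/26, v(6.5) = 12/23.
T_5 = (Δt/2)·[v(t_0) + 2v(t_1) + ... + 2v(t_{4}) + v(t_5)].
Sum ≈ 3.9157.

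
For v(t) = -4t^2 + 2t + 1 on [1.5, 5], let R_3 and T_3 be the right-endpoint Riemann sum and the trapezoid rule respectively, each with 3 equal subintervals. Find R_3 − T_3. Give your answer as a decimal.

R_3 ≈ -188.09259259.
T_3 ≈ -139.09259259.
R_3 − T_3 = -49.

-49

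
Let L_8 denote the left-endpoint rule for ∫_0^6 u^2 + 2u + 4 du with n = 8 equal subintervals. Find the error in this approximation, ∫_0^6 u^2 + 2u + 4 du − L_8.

Exact integral: ∫_0^6 f(u) du = 132.
L_8 = 114.5625.
Error = 132 − 114.5625 = 17.4375.

17.4375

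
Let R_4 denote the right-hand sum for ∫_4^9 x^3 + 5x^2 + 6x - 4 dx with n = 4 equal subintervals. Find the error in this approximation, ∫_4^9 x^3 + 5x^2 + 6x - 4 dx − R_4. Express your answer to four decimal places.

-669.4010

Exact integral: ∫_4^9 f(x) dx ≈ 2859.583333.
R_4 = 3528.984375.
Error ≈ 2859.583333 − 3528.984375 ≈ -669.4010.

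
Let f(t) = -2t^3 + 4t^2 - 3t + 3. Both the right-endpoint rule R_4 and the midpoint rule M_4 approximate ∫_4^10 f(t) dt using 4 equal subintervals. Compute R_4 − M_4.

R_4 = -4983.
M_4 = -3689.25.
R_4 − M_4 = -1293.75.

-1293.75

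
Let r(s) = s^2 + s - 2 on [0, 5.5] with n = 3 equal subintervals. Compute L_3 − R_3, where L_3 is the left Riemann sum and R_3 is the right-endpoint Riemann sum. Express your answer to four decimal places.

-65.5417

L_3 ≈ 29.893519.
R_3 ≈ 95.435185.
L_3 − R_3 ≈ -65.5417.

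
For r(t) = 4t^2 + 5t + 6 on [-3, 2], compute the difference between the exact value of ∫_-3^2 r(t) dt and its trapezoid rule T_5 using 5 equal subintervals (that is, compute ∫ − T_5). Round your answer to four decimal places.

-3.3333

Exact integral: ∫_-3^2 r(t) dt ≈ 64.166667.
T_5 = 67.5.
Error ≈ 64.166667 − 67.5 ≈ -3.3333.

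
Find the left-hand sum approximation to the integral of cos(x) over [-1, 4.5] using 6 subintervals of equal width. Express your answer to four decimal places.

Δx = (4.5 − (-1))/6 = 11/12.
Left endpoints: -1, -1/12, 5/6, 1.75, 8/3, 43/12.
f(-1) ≈ 0.5403, f(-1/12) ≈ 0.9965, f(5/6) ≈ 0.6724, f(1.75) ≈ -0.1782, f(8/3) ≈ -0.8893, f(43/12) ≈ -0.9040.
Sum = Δx · [f(-1) + f(-1/12) + f(5/6) + ...].
Sum ≈ 0.2179.

0.2179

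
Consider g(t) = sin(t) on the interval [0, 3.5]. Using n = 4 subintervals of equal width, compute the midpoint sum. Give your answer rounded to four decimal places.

Δt = (3.5 − 0)/4 = 0.875.
Midpoints: 0.4375, 1.3125, 2.1875, 3.0625.
g(0.4375) ≈ 0.4237, g(1.3125) ≈ 0.9668, g(2.1875) ≈ 0.8158, g(3.0625) ≈ 0.0790.
Sum = Δt · [g(0.4375) + g(1.3125) + g(2.1875) + g(3.0625)].
Sum ≈ 1.9996.

1.9996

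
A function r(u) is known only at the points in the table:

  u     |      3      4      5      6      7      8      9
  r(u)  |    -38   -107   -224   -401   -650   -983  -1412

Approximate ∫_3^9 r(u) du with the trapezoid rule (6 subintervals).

Δu = 1.
T_6 = (1/2)·[(-38) + 2·(-107) + 2·(-224) + 2·(-401) + 2·(-650) + 2·(-983) + (-1412)] = -3090.

-3090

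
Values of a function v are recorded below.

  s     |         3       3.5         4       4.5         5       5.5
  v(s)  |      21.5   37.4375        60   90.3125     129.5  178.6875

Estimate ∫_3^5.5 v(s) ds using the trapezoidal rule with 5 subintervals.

208.671875

Δs = 0.5.
T_5 = (0.5/2)·[21.5 + 2·37.4375 + 2·60 + 2·90.3125 + 2·129.5 + 178.6875] = 208.671875.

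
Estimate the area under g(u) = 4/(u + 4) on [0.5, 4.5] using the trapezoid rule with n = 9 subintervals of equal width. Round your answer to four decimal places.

2.5463

Δu = (4.5 − 0.5)/9 = 4/9.
g(0.5) = 8/9, g(17/18) = 72/89, g(25/18) = 72/97, g(11/6) = 24/35, g(41/18) = 72/113, g(49/18) = 72/121, g(19/6) = 24/43, g(65/18) = 72/137, g(73/18) = 72/145, g(4.5) = 8/17.
T_9 = (Δu/2)·[g(u_0) + 2g(u_1) + ... + 2g(u_{8}) + g(u_9)].
Sum ≈ 2.5463.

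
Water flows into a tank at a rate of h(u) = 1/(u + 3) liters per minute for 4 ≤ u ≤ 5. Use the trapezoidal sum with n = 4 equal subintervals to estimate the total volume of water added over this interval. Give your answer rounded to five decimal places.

Δu = (5 − 4)/4 = 0.25.
h(4) = 1/7, h(4.25) = 4/29, h(4.5) = 2/15, h(4.75) = 4/31, h(5) = 0.125.
T_4 = (Δu/2)·[h(u_0) + 2h(u_1) + 2h(u_2) + 2h(u_3) + h(u_4)].
Sum ≈ 0.13356.

0.13356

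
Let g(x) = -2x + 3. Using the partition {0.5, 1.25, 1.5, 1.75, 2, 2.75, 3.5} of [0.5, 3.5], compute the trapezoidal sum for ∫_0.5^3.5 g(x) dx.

-3

Subinterval widths: 0.75, 0.25, 0.25, 0.25, 0.75, 0.75.
g(0.5) = 2, g(1.25) = 0.5, g(1.5) = 0, g(1.75) = -0.5, g(2) = -1, g(2.75) = -2.5, g(3.5) = -4.
On each subinterval the trapezoid contributes (Δx_i/2)·[g(x_{i-1}) + g(x_i)].
Sum = -3.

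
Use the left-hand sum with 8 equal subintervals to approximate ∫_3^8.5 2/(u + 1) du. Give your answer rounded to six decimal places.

1.833538

Δu = (8.5 − 3)/8 = 0.6875.
Left endpoints: 3, 3.6875, 4.375, 5.0625, 5.75, 6.4375, 7.125, 7.8125.
f(3) = 0.5, f(3.6875) = 32/75, f(4.375) = 16/43, f(5.0625) = 32/97, f(5.75) = 8/27, f(6.4375) = 32/119, f(7.125) = 16/65, f(7.8125) = 32/141.
Sum = Δu · [f(3) + f(3.6875) + f(4.375) + ...].
Sum ≈ 1.833538.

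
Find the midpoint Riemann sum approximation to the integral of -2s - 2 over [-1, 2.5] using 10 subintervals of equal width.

-12.25

Δs = (2.5 − (-1))/10 = 0.35.
Midpoints: -0.825, -0.475, -0.125, 0.225, 0.575, 0.925, 1.275, 1.625, 1.975, 2.325.
f(-0.825) = -0.35, f(-0.475) = -1.05, f(-0.125) = -1.75, f(0.225) = -2.45, f(0.575) = -3.15, f(0.925) = -3.85, f(1.275) = -4.55, f(1.625) = -5.25, f(1.975) = -5.95, f(2.325) = -6.65.
Sum = Δs · [f(-0.825) + f(-0.475) + f(-0.125) + ...].
Sum = -12.25.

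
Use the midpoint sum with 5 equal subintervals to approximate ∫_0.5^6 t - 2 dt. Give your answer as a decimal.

6.875

Δt = (6 − 0.5)/5 = 1.1.
Midpoints: 1.05, 2.15, 3.25, 4.35, 5.45.
f(1.05) = -0.95, f(2.15) = 0.15, f(3.25) = 1.25, f(4.35) = 2.35, f(5.45) = 3.45.
Sum = Δt · [f(1.05) + f(2.15) + f(3.25) + f(4.35) + f(5.45)].
Sum = 6.875.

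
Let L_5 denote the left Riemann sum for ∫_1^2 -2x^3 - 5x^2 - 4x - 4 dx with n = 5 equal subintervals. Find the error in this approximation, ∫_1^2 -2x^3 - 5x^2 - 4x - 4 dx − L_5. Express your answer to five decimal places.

-3.20667

Exact integral: ∫_1^2 f(x) dx ≈ -29.1666667.
L_5 = -25.96.
Error ≈ -29.1666667 − (-25.96) ≈ -3.20667.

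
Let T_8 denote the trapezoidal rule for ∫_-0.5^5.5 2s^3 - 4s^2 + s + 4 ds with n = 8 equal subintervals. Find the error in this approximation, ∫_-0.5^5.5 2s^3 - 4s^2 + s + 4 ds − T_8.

Exact integral: ∫_-0.5^5.5 f(s) ds = 274.5.
T_8 = 280.6875.
Error = 274.5 − 280.6875 = -6.1875.

-6.1875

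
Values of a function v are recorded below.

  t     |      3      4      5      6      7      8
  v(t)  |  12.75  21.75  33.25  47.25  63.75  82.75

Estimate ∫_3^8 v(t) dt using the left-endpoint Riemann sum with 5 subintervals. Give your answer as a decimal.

Δt = 1.
Sum = 1·[12.75 + 21.75 + 33.25 + 47.25 + 63.75] = 178.75.

178.75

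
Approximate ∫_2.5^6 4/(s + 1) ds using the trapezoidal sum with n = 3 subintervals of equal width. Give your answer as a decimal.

Δs = (6 − 2.5)/3 = 7/6.
f(2.5) = 8/7, f(11/3) = 6/7, f(29/6) = 24/35, f(6) = 4/7.
T_3 = (Δs/2)·[f(s_0) + 2f(s_1) + 2f(s_2) + f(s_3)].
Sum = 2.8.

2.8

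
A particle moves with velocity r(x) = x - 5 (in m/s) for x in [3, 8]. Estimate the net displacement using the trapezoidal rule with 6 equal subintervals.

2.5

Δx = (8 − 3)/6 = 5/6.
r(3) = -2, r(23/6) = -7/6, r(14/3) = -1/3, r(5.5) = 0.5, r(19/3) = 4/3, r(43/6) = 13/6, r(8) = 3.
T_6 = (Δx/2)·[r(x_0) + 2r(x_1) + ... + 2r(x_{5}) + r(x_6)].
Sum = 2.5.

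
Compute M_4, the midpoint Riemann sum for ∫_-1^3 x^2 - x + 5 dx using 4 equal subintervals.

Δx = (3 − (-1))/4 = 1.
Midpoints: -0.5, 0.5, 1.5, 2.5.
f(-0.5) = 5.75, f(0.5) = 4.75, f(1.5) = 5.75, f(2.5) = 8.75.
Sum = Δx · [f(-0.5) + f(0.5) + f(1.5) + f(2.5)].
Sum = 25.

25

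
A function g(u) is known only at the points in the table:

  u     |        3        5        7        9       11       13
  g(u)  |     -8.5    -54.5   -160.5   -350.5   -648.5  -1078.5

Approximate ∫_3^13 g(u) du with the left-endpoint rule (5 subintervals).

-2445

Δu = 2.
Sum = 2·[(-8.5) + (-54.5) + (-160.5) + (-350.5) + (-648.5)] = -2445.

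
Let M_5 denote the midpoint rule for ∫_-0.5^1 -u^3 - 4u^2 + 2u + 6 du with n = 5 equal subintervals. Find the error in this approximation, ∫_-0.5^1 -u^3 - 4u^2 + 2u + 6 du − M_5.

-0.0534375

Exact integral: ∫_-0.5^1 f(u) du = 8.015625.
M_5 = 8.0690625.
Error = 8.015625 − 8.0690625 = -0.0534375.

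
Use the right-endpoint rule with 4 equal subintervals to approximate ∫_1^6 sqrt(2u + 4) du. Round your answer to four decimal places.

Δu = (6 − 1)/4 = 1.25.
Right endpoints: 2.25, 3.5, 4.75, 6.
f(2.25) ≈ 2.9155, f(3.5) ≈ 3.3166, f(4.75) ≈ 3.6742, f(6) ≈ 4.0000.
Sum = Δu · [f(2.25) + f(3.5) + f(4.75) + f(6)].
Sum ≈ 17.3829.

17.3829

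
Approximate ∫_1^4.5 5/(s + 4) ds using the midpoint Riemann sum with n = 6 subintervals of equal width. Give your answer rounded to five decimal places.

2.65129

Δs = (4.5 − 1)/6 = 7/12.
Midpoints: 31/24, 1.875, 59/24, 73/24, 3.625, 101/24.
f(31/24) = 120/127, f(1.875) = 40/47, f(59/24) = 24/31, f(73/24) = 120/169, f(3.625) = 40/61, f(101/24) = 120/197.
Sum = Δs · [f(31/24) + f(1.875) + f(59/24) + ...].
Sum ≈ 2.65129.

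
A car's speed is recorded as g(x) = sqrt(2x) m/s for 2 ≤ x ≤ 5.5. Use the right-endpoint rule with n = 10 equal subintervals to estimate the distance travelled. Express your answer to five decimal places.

9.72268

Δx = (5.5 − 2)/10 = 0.35.
Right endpoints: 2.35, 2.7, 3.05, 3.4, 3.75, 4.1, 4.45, 4.8, 5.15, 5.5.
g(2.35) ≈ 2.16795, g(2.7) ≈ 2.32379, g(3.05) ≈ 2.46982, g(3.4) ≈ 2.60768, g(3.75) ≈ 2.73861, g(4.1) ≈ 2.86356, g(4.45) ≈ 2.98329, g(4.8) ≈ 3.09839, g(5.15) ≈ 3.20936, g(5.5) ≈ 3.31662.
Sum = Δx · [g(2.35) + g(2.7) + g(3.05) + ...].
Sum ≈ 9.72268.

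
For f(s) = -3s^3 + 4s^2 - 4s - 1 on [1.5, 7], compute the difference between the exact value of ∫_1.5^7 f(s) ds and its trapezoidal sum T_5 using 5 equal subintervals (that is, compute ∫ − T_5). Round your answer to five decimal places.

Exact integral: ∫_1.5^7 f(s) ds ≈ -1443.1197917.
T_5 = -1481.10875.
Error ≈ -1443.1197917 − (-1481.10875) ≈ 37.98896.

37.98896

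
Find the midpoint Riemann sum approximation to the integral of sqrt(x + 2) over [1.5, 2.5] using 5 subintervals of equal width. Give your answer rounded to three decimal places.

1.999

Δx = (2.5 − 1.5)/5 = 0.2.
Midpoints: 1.6, 1.8, 2, 2.2, 2.4.
f(1.6) ≈ 1.897, f(1.8) ≈ 1.949, f(2) ≈ 2.000, f(2.2) ≈ 2.049, f(2.4) ≈ 2.098.
Sum = Δx · [f(1.6) + f(1.8) + f(2) + f(2.2) + f(2.4)].
Sum ≈ 1.999.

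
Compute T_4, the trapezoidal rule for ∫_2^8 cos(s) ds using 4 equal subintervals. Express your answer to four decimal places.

Δs = (8 − 2)/4 = 1.5.
f(2) ≈ -0.4161, f(3.5) ≈ -0.9365, f(5) ≈ 0.2837, f(6.5) ≈ 0.9766, f(8) ≈ -0.1455.
T_4 = (Δs/2)·[f(s_0) + 2f(s_1) + 2f(s_2) + 2f(s_3) + f(s_4)].
Sum ≈ 0.0645.

0.0645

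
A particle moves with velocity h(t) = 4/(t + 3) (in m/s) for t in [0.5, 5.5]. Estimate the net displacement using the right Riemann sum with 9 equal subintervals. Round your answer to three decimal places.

3.369

Δt = (5.5 − 0.5)/9 = 5/9.
Right endpoints: 19/18, 29/18, 13/6, 49/18, 59/18, 23/6, 79/18, 89/18, 5.5.
h(19/18) = 72/73, h(29/18) = 72/83, h(13/6) = 24/31, h(49/18) = 72/103, h(59/18) = 72/113, h(23/6) = 24/41, h(79/18) = 72/133, h(89/18) = 72/143, h(5.5) = 8/17.
Sum = Δt · [h(19/18) + h(29/18) + h(13/6) + ...].
Sum ≈ 3.369.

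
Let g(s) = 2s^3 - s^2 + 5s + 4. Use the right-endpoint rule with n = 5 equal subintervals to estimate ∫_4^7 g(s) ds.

1241.76

Δs = (7 − 4)/5 = 0.6.
Right endpoints: 4.6, 5.2, 5.8, 6.4, 7.
g(4.6) = 200.512, g(5.2) = 284.176, g(5.8) = 389.584, g(6.4) = 519.328, g(7) = 676.
Sum = Δs · [g(4.6) + g(5.2) + g(5.8) + g(6.4) + g(7)].
Sum = 1241.76.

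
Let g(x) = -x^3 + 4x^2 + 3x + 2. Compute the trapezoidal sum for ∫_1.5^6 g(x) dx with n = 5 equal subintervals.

Δx = (6 − 1.5)/5 = 0.9.
g(1.5) = 12.125, g(2.4) = 18.416, g(3.3) = 19.523, g(4.2) = 11.072, g(5.1) = -11.311, g(6) = -52.
T_5 = (Δx/2)·[g(x_0) + 2g(x_1) + ... + 2g(x_{4}) + g(x_5)].
Sum = 15.98625.

15.98625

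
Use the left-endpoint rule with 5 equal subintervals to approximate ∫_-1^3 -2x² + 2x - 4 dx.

-24.32

Δx = (3 − (-1))/5 = 0.8.
Left endpoints: -1, -0.2, 0.6, 1.4, 2.2.
f(-1) = -8, f(-0.2) = -4.48, f(0.6) = -3.52, f(1.4) = -5.12, f(2.2) = -9.28.
Sum = Δx · [f(-1) + f(-0.2) + f(0.6) + f(1.4) + f(2.2)].
Sum = -24.32.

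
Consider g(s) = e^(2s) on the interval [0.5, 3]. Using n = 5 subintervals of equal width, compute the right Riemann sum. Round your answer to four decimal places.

316.9573

Δs = (3 − 0.5)/5 = 0.5.
Right endpoints: 1, 1.5, 2, 2.5, 3.
g(1) ≈ 7.3891, g(1.5) ≈ 20.0855, g(2) ≈ 54.5982, g(2.5) ≈ 148.4132, g(3) ≈ 403.4288.
Sum = Δs · [g(1) + g(1.5) + g(2) + g(2.5) + g(3)].
Sum ≈ 316.9573.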